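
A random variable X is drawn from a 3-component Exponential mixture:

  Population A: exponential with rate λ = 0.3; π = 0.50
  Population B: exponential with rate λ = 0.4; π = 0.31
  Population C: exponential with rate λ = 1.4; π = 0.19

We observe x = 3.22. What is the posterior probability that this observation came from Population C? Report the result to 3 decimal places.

0.031

P(component k | x) = π_k·f_k(x) / marginal(x), where marginal(x) = Σ_j π_j·f_j(x).
Evaluate each component's likelihood at the observed value:
  f_A = 0.114181
  f_B = 0.110329
  f_C = 0.0154287
Unnormalised posteriors:
  π_A·f_A = 0.50 × 0.114181 = 0.0570904
  π_B·f_B = 0.31 × 0.110329 = 0.0342019
  π_C·f_C = 0.19 × 0.0154287 = 0.00293145
Sum: 0.0570904 + 0.0342019 + 0.00293145 = 0.0942237
So the posterior for Population C is 0.00293145 / 0.0942237 ≈ 0.031.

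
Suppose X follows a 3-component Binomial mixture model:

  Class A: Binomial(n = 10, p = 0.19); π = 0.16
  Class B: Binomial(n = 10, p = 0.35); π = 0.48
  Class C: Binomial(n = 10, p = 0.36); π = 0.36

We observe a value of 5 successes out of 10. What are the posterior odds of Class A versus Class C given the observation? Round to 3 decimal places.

Only the two components matter; the odds are (π_i f_i(x)) / (π_j f_j(x)).
Binomial probabilities:
  p_A = C(10,5)·0.19^5·0.81^5 = 252·0.00024761·0.348678 = 0.0217567
  p_B = C(10,5)·0.35^5·0.65^5 = 252·0.00525219·0.116029 = 0.15357
  p_C = C(10,5)·0.36^5·0.64^5 = 252·0.00604662·0.107374 = 0.163611
Posterior odds = (π_A·p_A) / (π_C·p_C) = (0.16·0.0217567) / (0.36·0.163611) = 0.00348108 / 0.0589 ≈ 0.059

0.059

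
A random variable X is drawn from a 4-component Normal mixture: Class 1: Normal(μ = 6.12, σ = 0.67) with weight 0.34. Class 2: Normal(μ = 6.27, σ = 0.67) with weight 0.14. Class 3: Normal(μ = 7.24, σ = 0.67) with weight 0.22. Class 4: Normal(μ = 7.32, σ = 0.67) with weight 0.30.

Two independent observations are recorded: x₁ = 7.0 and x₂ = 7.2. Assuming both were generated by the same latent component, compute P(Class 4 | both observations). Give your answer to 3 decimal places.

0.490

Posterior ∝ prior × likelihood, so P(k | x) ∝ w_k f_k(x); normalise over all components.
Since both observations come from the same component, the likelihood for component k is f_k(x₁)·f_k(x₂).
  f_1 = [(1/(0.67·√(2π)))·exp(−(7.0−6.12)²/(2·0.67²)) = 0.595436·exp(-0.86255) = 0.251324] × [0.162409] = 0.0408172
  f_2 = [(1/(0.67·√(2π)))·exp(−(7.0−6.27)²/(2·0.67²)) = 0.595436·exp(-0.59356) = 0.328893] × [0.227225] = 0.0747326
  f_3 = [(1/(0.67·√(2π)))·exp(−(7.0−7.24)²/(2·0.67²)) = 0.595436·exp(-0.06416) = 0.558435] × [0.594376] = 0.33192
  f_4 = [(1/(0.67·√(2π)))·exp(−(7.0−7.32)²/(2·0.67²)) = 0.595436·exp(-0.11406) = 0.531253] × [0.585962] = 0.311294
Prior × likelihood for each component:
  w_1·f_1 = 0.34 × 0.0408172 = 0.0138779
  w_2·f_2 = 0.14 × 0.0747326 = 0.0104626
  w_3·f_3 = 0.22 × 0.33192 = 0.0730224
  w_4·f_4 = 0.30 × 0.311294 = 0.0933882
Sum: 0.0138779 + 0.0104626 + 0.0730224 + 0.0933882 = 0.190751
Responsibility of Class 4: 0.0933882 / 0.190751 ≈ 0.490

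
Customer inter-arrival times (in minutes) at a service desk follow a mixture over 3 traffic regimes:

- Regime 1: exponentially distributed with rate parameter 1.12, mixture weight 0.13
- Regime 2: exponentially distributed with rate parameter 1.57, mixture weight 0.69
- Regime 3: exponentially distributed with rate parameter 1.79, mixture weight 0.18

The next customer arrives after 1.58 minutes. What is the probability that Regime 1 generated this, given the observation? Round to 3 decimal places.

0.184

P(component k | x) = P(Z=k)·f_k(x) / marginal(x), where marginal(x) = Σ_j P(Z=j)·f_j(x).
Component likelihoods at x = 1.58 minutes:
  p_1 = 0.190849
  p_2 = 0.131398
  p_3 = 0.105823
Unnormalised posteriors:
  P(Z=1)·p_1 = 0.13 × 0.190849 = 0.0248104
  P(Z=2)·p_2 = 0.69 × 0.131398 = 0.0906646
  P(Z=3)·p_3 = 0.18 × 0.105823 = 0.0190482
Marginal: 0.0248104 + 0.0906646 + 0.0190482 = 0.134523
Responsibility of Regime 1: 0.0248104 / 0.134523 ≈ 0.184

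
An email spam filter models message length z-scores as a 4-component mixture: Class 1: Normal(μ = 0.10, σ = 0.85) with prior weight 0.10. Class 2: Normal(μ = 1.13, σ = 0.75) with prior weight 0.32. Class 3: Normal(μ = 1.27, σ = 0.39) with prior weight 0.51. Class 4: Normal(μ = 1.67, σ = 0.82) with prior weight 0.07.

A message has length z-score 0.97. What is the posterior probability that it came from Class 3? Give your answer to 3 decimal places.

0.640

Posterior ∝ prior × likelihood, so P(k | x) ∝ π_k f_k(x); normalise over all components.
Component likelihoods at x = 0.97:
  f_1 = (1/(0.85·√(2π)))·exp(−(0.97−0.10)²/(2·0.85²)) = 0.469344·exp(-0.52381) = 0.277975
  f_2 = (1/(0.75·√(2π)))·exp(−(0.97−1.13)²/(2·0.75²)) = 0.531923·exp(-0.02276) = 0.519956
  f_3 = (1/(0.39·√(2π)))·exp(−(0.97−1.27)²/(2·0.39²)) = 1.022929·exp(-0.29586) = 0.76095
  f_4 = (1/(0.82·√(2π)))·exp(−(0.97−1.67)²/(2·0.82²)) = 0.486515·exp(-0.36437) = 0.337951
Weight by the priors:
  π_1·f_1 = 0.10 × 0.277975 = 0.0277975
  π_2·f_2 = 0.32 × 0.519956 = 0.166386
  π_3·f_3 = 0.51 × 0.76095 = 0.388084
  π_4·f_4 = 0.07 × 0.337951 = 0.0236566
Marginal: 0.0277975 + 0.166386 + 0.388084 + 0.0236566 = 0.605924
P(Class 3 | the observation) = 0.388084 / 0.605924 ≈ 0.640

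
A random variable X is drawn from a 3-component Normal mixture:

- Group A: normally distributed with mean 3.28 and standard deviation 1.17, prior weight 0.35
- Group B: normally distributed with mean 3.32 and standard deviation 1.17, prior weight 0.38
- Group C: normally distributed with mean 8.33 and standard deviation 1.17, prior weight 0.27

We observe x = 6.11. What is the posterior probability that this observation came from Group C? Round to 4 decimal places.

0.5217

Apply Bayes' rule: the posterior for each component is proportional to its prior times its likelihood at x.
Component likelihoods at x = 6.11:
  f_A = (1/(1.17·√(2π)))·exp(−(6.11−3.28)²/(2·1.17²)) = 0.340976·exp(-2.92530) = 0.0182928
  f_B = (1/(1.17·√(2π)))·exp(−(6.11−3.32)²/(2·1.17²)) = 0.340976·exp(-2.84320) = 0.0198582
  f_C = (1/(1.17·√(2π)))·exp(−(6.11−8.33)²/(2·1.17²)) = 0.340976·exp(-1.80013) = 0.0563556
Prior × likelihood for each component:
  π_A·f_A = 0.35 × 0.0182928 = 0.00640248
  π_B·f_B = 0.38 × 0.0198582 = 0.00754612
  π_C·f_C = 0.27 × 0.0563556 = 0.015216
Sum: 0.00640248 + 0.00754612 + 0.015216 = 0.0291646
P(Group C | x) = 0.015216 / 0.0291646 ≈ 0.5217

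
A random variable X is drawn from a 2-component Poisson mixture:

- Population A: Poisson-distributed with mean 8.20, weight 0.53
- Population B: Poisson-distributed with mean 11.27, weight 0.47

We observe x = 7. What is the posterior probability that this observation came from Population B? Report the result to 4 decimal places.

Posterior ∝ prior × likelihood, so P(k | x) ∝ w_k f_k(x); normalise over all components.
Poisson probabilities:
  p_A = e^(−8.20)·8.20^7/7! = 0.135848
  p_B = e^(−11.27)·11.27^7/7! = 0.0584168
Prior × likelihood for each component:
  w_A·p_A = 0.53 × 0.135848 = 0.0719992
  w_B·p_B = 0.47 × 0.0584168 = 0.0274559
Marginal: 0.0719992 + 0.0274559 = 0.0994551
So the posterior for Population B is 0.0274559 / 0.0994551 ≈ 0.2761.

0.2761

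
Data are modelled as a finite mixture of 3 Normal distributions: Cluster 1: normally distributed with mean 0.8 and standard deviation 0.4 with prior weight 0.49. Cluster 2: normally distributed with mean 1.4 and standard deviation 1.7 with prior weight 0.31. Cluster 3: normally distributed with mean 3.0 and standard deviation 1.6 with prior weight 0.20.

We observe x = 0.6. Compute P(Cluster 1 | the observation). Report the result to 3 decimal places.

0.841

Apply Bayes' rule: the posterior for each component is proportional to its prior times its likelihood at x.
Normal densities:
  L_1 = 0.880163
  L_2 = 0.210074
  L_3 = 0.0809485
Unnormalised posteriors:
  w_1·L_1 = 0.49 × 0.880163 = 0.43128
  w_2·L_2 = 0.31 × 0.210074 = 0.0651231
  w_3·L_3 = 0.20 × 0.0809485 = 0.0161897
Sum: 0.43128 + 0.0651231 + 0.0161897 = 0.512593
Responsibility of Cluster 1: 0.43128 / 0.512593 ≈ 0.841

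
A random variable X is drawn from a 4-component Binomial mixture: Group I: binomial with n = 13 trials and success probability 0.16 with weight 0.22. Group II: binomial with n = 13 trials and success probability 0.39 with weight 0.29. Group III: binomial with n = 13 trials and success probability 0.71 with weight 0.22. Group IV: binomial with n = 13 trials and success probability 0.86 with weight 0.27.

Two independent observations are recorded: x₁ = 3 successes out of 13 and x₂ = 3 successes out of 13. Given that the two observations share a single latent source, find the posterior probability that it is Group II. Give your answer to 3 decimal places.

0.315

Posterior ∝ prior × likelihood, so P(k | x) ∝ P(Z=k) f_k(x); normalise over all components.
Since both observations come from the same component, the likelihood for component k is f_k(x₁)·f_k(x₂).
  L_I = [C(13,3)·0.16^3·0.84^10 = 286·0.004096·0.174901 = 0.204889] × [0.204889] = 0.0419795
  L_II = [C(13,3)·0.39^3·0.61^10 = 286·0.059319·0.00713343 = 0.12102] × [0.12102] = 0.0146459
  L_III = [C(13,3)·0.71^3·0.29^10 = 286·0.357911·4.20707e-06 = 0.000430647] × [0.000430647] = 1.85457e-07
  L_IV = [C(13,3)·0.86^3·0.14^10 = 286·0.636056·2.89255e-09 = 5.26189e-07] × [5.26189e-07] = 2.76875e-13
Multiply by the mixture weights:
  P(Z=I)·L_I = 0.22 × 0.0419795 = 0.0092355
  P(Z=II)·L_II = 0.29 × 0.0146459 = 0.00424731
  P(Z=III)·L_III = 0.22 × 1.85457e-07 = 4.08004e-08
  P(Z=IV)·L_IV = 0.27 × 2.76875e-13 = 7.47562e-14
Marginal: 0.0092355 + 0.00424731 + 4.08004e-08 + 7.47562e-14 = 0.0134829
P(Group II | data) ≈ 0.315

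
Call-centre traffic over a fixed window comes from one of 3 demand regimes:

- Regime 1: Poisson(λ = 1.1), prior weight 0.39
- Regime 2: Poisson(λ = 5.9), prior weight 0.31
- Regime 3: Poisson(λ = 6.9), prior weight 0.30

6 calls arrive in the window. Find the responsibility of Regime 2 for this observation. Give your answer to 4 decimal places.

By Bayes' theorem, P(k | x) = w_k f_k(x) / Σ_j w_j f_j(x).
Component likelihoods at x = 6 calls:
  p_1 = e^(−1.1)·1.1^6/6! = 0.00081903
  p_2 = e^(−5.9)·5.9^6/6! = 0.160488
  p_3 = e^(−6.9)·6.9^6/6! = 0.151053
Weight by the priors:
  w_1·p_1 = 0.39 × 0.00081903 = 0.000319422
  w_2·p_2 = 0.31 × 0.160488 = 0.0497512
  w_3·p_3 = 0.30 × 0.151053 = 0.045316
Marginal: 0.000319422 + 0.0497512 + 0.045316 = 0.0953866
Responsibility of Regime 2: 0.0497512 / 0.0953866 ≈ 0.5216

0.5216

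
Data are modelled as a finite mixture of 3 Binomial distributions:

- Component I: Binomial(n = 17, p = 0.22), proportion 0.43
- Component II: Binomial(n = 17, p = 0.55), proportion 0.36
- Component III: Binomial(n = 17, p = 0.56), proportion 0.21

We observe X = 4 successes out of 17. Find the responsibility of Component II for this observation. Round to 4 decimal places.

0.0247

Apply Bayes' rule: the posterior for each component is proportional to its prior times its likelihood at x.
Evaluate each component's likelihood at the observed value:
  f_I = C(17,4)·0.22^4·0.78^13 = 2380·0.00234256·0.0395576 = 0.220545
  f_II = C(17,4)·0.55^4·0.45^13 = 2380·0.0915063·3.10286e-05 = 0.00675757
  f_III = C(17,4)·0.56^4·0.44^13 = 2380·0.098345·2.31678e-05 = 0.00542268
Unnormalised posteriors:
  π_I·f_I = 0.43 × 0.220545 = 0.0948344
  π_II·f_II = 0.36 × 0.00675757 = 0.00243272
  π_III·f_III = 0.21 × 0.00542268 = 0.00113876
Normaliser: 0.0948344 + 0.00243272 + 0.00113876 = 0.0984059
So the posterior for Component II is 0.00243272 / 0.0984059 ≈ 0.0247.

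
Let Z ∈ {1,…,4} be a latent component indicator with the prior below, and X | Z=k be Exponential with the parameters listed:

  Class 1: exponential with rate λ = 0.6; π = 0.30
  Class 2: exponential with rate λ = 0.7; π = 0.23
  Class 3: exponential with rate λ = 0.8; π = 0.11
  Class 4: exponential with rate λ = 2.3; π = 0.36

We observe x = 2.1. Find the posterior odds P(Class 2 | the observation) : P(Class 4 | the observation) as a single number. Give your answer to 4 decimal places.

Since P(k|x) ∝ w_k f_k(x), the posterior odds are w_i f_i(x) / (w_j f_j(x)).
Exponential densities:
  p_1 = 0.6·e^(−0.6·2.1) = 0.6·e^(−1.2600) = 0.170192
  p_2 = 0.7·e^(−0.7·2.1) = 0.7·e^(−1.4700) = 0.160948
  p_3 = 0.8·e^(−0.8·2.1) = 0.8·e^(−1.6800) = 0.149099
  p_4 = 2.3·e^(−2.3·2.1) = 2.3·e^(−4.8300) = 0.018369
Odds = (0.23/0.36) × (0.160948/0.018369) = 0.638889 × 8.76193 ≈ 5.5979

5.5979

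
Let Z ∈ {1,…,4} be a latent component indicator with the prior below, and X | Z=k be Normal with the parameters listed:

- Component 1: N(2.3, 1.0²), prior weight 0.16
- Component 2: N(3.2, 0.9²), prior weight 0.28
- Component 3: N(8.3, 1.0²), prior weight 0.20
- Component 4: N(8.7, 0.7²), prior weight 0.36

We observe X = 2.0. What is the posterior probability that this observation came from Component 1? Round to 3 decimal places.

Apply Bayes' rule: the posterior for each component is proportional to its prior times its likelihood at x.
Evaluate each component's likelihood at the observed value:
  p_1 = 0.381388
  p_2 = 0.182233
  p_3 = 9.60143e-10
  p_4 = 7.28561e-21
Multiply by the mixture weights:
  w_1·p_1 = 0.16 × 0.381388 = 0.0610221
  w_2·p_2 = 0.28 × 0.182233 = 0.0510254
  w_3·p_3 = 0.20 × 9.60143e-10 = 1.92029e-10
  w_4·p_4 = 0.36 × 7.28561e-21 = 2.62282e-21
Denominator: 0.0610221 + 0.0510254 + 1.92029e-10 + 2.62282e-21 = 0.112047
So the posterior for Component 1 is 0.0610221 / 0.112047 ≈ 0.545.

0.545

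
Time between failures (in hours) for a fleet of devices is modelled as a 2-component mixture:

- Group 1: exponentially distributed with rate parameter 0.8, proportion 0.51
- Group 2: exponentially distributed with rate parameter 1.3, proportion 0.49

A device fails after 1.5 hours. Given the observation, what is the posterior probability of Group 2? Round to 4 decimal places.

0.4245

Posterior ∝ prior × likelihood, so P(k | x) ∝ π_k f_k(x); normalise over all components.
Evaluate each component's likelihood at the observed value:
  p_1 = 0.8·e^(−0.8·1.5) = 0.8·e^(−1.2000) = 0.240955
  p_2 = 1.3·e^(−1.3·1.5) = 1.3·e^(−1.9500) = 0.184956
Prior × likelihood for each component:
  π_1·p_1 = 0.51 × 0.240955 = 0.122887
  π_2·p_2 = 0.49 × 0.184956 = 0.0906286
Evidence: 0.122887 + 0.0906286 = 0.213516
P(Group 2 | data) ≈ 0.4245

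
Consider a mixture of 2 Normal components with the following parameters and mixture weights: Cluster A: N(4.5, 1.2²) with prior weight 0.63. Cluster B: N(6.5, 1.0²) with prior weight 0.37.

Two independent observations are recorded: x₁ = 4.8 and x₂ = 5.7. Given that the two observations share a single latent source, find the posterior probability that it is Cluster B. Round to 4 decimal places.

0.1976

P(component k | x) = π_k·f_k(x) / marginal(x), where marginal(x) = Σ_j π_j·f_j(x).
Since both observations come from the same component, the likelihood for component k is f_k(x₁)·f_k(x₂).
  p_A = [(1/(1.2·√(2π)))·exp(−(4.8−4.5)²/(2·1.2²)) = 0.332452·exp(-0.03125) = 0.322223] × [0.201642] = 0.0649739
  p_B = [(1/(1.0·√(2π)))·exp(−(4.8−6.5)²/(2·1.0²)) = 0.398942·exp(-1.44500) = 0.0940491] × [0.289692] = 0.0272452
Unnormalised posteriors:
  π_A·p_A = 0.63 × 0.0649739 = 0.0409335
  π_B·p_B = 0.37 × 0.0272452 = 0.0100807
Denominator: 0.0409335 + 0.0100807 = 0.0510143
P(Cluster B | data) ≈ 0.1976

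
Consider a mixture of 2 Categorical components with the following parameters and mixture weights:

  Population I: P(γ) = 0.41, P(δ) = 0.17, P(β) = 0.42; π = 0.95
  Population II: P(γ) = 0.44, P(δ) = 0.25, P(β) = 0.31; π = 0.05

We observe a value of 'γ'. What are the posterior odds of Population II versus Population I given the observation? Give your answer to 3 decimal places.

0.056

The posterior odds equal the prior odds times the likelihood ratio: (P(Z=i)/P(Z=j))·(f_i(x)/f_j(x)).
Evaluate each component's likelihood at the observed value:
  f_I = P(γ | comp) = 0.41
  f_II = P(γ | comp) = 0.44
0.022 / 0.3895 ≈ 0.056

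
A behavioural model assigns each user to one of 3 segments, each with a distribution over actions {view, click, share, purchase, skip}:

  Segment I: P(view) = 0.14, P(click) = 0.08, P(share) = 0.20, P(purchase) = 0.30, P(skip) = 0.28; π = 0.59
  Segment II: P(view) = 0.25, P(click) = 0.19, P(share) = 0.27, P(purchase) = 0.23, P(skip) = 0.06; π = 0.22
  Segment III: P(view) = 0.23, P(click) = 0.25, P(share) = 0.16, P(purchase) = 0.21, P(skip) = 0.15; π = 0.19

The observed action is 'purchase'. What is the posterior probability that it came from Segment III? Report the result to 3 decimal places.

0.149

By Bayes' theorem, P(k | x) = π_k f_k(x) / Σ_j π_j f_j(x).
Categorical probabilities:
  L_I = 0.3
  L_II = 0.23
  L_III = 0.21
Weight by the priors:
  π_I·L_I = 0.59 × 0.3 = 0.177
  π_II·L_II = 0.22 × 0.23 = 0.0506
  π_III·L_III = 0.19 × 0.21 = 0.0399
Evidence: 0.177 + 0.0506 + 0.0399 = 0.2675
P(Segment III | the observation) ≈ 0.149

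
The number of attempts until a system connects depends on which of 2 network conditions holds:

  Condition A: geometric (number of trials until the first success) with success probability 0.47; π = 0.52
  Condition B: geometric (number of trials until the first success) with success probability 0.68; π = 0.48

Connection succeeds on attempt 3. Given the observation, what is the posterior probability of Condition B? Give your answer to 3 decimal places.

The responsibility of component k is P(Z=k) f_k(x) divided by Σ_j P(Z=j) f_j(x).
Evaluate each component's likelihood at the observed value:
  L_A = 0.132023
  L_B = 0.069632
Prior × likelihood for each component:
  P(Z=A)·L_A = 0.52 × 0.132023 = 0.068652
  P(Z=B)·L_B = 0.48 × 0.069632 = 0.0334234
Denominator: 0.068652 + 0.0334234 = 0.102075
P(Condition B | 3) ≈ 0.327

0.327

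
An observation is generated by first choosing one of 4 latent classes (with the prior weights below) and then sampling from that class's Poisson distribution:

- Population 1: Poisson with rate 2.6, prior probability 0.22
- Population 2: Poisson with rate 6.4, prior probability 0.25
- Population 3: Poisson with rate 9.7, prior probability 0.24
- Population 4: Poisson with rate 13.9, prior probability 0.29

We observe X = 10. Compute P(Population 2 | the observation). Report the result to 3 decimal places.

Posterior ∝ prior × likelihood, so P(k | x) ∝ w_k f_k(x); normalise over all components.
Poisson probabilities:
  f_1 = 0.000288938
  f_2 = 0.05279
  f_3 = 0.124537
  f_4 = 0.0681854
Weight by the priors:
  w_1·f_1 = 0.22 × 0.000288938 = 6.35664e-05
  w_2·f_2 = 0.25 × 0.05279 = 0.0131975
  w_3·f_3 = 0.24 × 0.124537 = 0.0298888
  w_4·f_4 = 0.29 × 0.0681854 = 0.0197738
Sum: 6.35664e-05 + 0.0131975 + 0.0298888 + 0.0197738 = 0.0629237
Responsibility of Population 2: 0.0131975 / 0.0629237 ≈ 0.210

0.210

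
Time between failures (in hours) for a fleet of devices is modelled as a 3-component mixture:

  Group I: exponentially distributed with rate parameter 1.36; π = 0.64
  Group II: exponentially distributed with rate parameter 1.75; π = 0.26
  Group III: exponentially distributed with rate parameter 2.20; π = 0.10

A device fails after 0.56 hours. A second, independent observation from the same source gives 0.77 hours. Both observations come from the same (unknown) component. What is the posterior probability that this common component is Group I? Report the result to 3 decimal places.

0.652

By Bayes' theorem, P(k | x) = P(Z=k) f_k(x) / Σ_j P(Z=j) f_j(x).
Since both observations come from the same component, the likelihood for component k is f_k(x₁)·f_k(x₂).
  f_I = [0.63501] × [0.47725] = 0.303058
  f_II = [0.656794] × [0.454806] = 0.298714
  f_III = [0.641759] × [0.404322] = 0.259478
Weight by the priors:
  P(Z=I)·f_I = 0.64 × 0.303058 = 0.193957
  P(Z=II)·f_II = 0.26 × 0.298714 = 0.0776657
  P(Z=III)·f_III = 0.10 × 0.259478 = 0.0259478
Normaliser: 0.193957 + 0.0776657 + 0.0259478 = 0.297571
P(Group I | x₁,x₂) = 0.193957 / 0.297571 ≈ 0.652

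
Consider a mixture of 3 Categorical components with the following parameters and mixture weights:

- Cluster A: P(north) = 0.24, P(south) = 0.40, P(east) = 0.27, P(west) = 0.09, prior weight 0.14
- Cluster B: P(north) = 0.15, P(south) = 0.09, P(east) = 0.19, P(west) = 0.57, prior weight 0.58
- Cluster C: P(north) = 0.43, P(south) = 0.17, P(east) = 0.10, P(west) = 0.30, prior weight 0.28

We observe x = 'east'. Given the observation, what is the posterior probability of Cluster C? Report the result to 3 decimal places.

0.159

By Bayes' theorem, P(k | x) = π_k f_k(x) / Σ_j π_j f_j(x).
Categorical probabilities:
  f_A = 0.27
  f_B = 0.19
  f_C = 0.1
Weight by the priors:
  π_A·f_A = 0.14 × 0.27 = 0.0378
  π_B·f_B = 0.58 × 0.19 = 0.1102
  π_C·f_C = 0.28 × 0.1 = 0.028
Normaliser: 0.0378 + 0.1102 + 0.028 = 0.176
Responsibility of Cluster C: 0.028 / 0.176 ≈ 0.159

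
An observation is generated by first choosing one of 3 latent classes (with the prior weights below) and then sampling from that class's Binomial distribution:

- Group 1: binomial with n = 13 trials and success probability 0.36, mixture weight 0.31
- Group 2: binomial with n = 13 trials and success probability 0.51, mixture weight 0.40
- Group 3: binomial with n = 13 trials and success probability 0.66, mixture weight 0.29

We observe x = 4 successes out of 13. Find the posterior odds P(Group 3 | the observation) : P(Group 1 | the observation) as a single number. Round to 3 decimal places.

0.036

The posterior odds equal the prior odds times the likelihood ratio: (π_i/π_j)·(f_i(x)/f_j(x)).
Evaluate each component's likelihood at the observed value:
  L_1 = C(13,4)·0.36^4·0.64^9 = 715·0.0167962·0.0180144 = 0.216339
  L_2 = C(13,4)·0.51^4·0.49^9 = 715·0.067652·0.00162841 = 0.0787683
  L_3 = C(13,4)·0.66^4·0.34^9 = 715·0.189747·6.0717e-05 = 0.00823744
Odds = (0.29/0.31) × (0.00823744/0.216339) = 0.935484 × 0.0380764 ≈ 0.036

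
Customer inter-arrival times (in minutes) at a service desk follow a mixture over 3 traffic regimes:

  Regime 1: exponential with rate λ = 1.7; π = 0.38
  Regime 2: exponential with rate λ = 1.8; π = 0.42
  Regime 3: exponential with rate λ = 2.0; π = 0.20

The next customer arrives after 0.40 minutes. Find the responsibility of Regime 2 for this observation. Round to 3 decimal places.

P(component k | x) = w_k·f_k(x) / marginal(x), where marginal(x) = Σ_j w_j·f_j(x).
Exponential densities:
  p_1 = 1.7·e^(−1.7·0.40) = 1.7·e^(−0.6800) = 0.861249
  p_2 = 1.8·e^(−1.8·0.40) = 1.8·e^(−0.7200) = 0.876154
  p_3 = 2.0·e^(−2.0·0.40) = 2.0·e^(−0.8000) = 0.898658
Prior × likelihood for each component:
  w_1·p_1 = 0.38 × 0.861249 = 0.327275
  w_2·p_2 = 0.42 × 0.876154 = 0.367985
  w_3·p_3 = 0.20 × 0.898658 = 0.179732
Sum: 0.327275 + 0.367985 + 0.179732 = 0.874991
So the posterior for Regime 2 is 0.367985 / 0.874991 ≈ 0.421.

0.421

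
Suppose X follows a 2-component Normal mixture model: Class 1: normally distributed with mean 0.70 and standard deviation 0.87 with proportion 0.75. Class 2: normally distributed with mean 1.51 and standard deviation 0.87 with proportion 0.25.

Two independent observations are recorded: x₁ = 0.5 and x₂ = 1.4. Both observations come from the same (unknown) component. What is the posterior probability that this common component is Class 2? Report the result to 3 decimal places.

0.193

By Bayes' theorem, P(k | x) = P(Z=k) f_k(x) / Σ_j P(Z=j) f_j(x).
Since both observations come from the same component, the likelihood for component k is f_k(x₁)·f_k(x₂).
  f_1 = [(1/(0.87·√(2π)))·exp(−(0.5−0.70)²/(2·0.87²)) = 0.458554·exp(-0.02642) = 0.446596] × [0.331753] = 0.14816
  f_2 = [(1/(0.87·√(2π)))·exp(−(0.5−1.51)²/(2·0.87²)) = 0.458554·exp(-0.67387) = 0.233741] × [0.454904] = 0.106329
Prior × likelihood for each component:
  P(Z=1)·f_1 = 0.75 × 0.14816 = 0.11112
  P(Z=2)·f_2 = 0.25 × 0.106329 = 0.0265824
Normaliser: 0.11112 + 0.0265824 = 0.137702
Responsibility of Class 2: 0.0265824 / 0.137702 ≈ 0.193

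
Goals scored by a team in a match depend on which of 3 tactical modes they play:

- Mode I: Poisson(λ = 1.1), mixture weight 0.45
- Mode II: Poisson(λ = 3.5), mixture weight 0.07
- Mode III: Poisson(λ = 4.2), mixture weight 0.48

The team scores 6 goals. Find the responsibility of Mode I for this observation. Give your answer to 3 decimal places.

0.006

Apply Bayes' rule: the posterior for each component is proportional to its prior times its likelihood at x.
Evaluate each component's likelihood at the observed value:
  p_I = e^(−1.1)·1.1^6/6! = 0.00081903
  p_II = e^(−3.5)·3.5^6/6! = 0.0770983
  p_III = e^(−4.2)·4.2^6/6! = 0.114321
Weight by the priors:
  w_I·p_I = 0.45 × 0.00081903 = 0.000368563
  w_II·p_II = 0.07 × 0.0770983 = 0.00539688
  w_III·p_III = 0.48 × 0.114321 = 0.0548741
Denominator: 0.000368563 + 0.00539688 + 0.0548741 = 0.0606396
So the posterior for Mode I is 0.000368563 / 0.0606396 ≈ 0.006.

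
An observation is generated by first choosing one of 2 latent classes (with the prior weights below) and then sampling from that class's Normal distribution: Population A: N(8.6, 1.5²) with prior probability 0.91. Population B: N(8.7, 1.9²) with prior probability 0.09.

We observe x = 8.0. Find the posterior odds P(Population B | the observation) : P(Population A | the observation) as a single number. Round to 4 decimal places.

Posterior odds = (π_i f_i(x)) / (π_j f_j(x)); the normalising sum cancels.
Normal densities:
  p_A = 0.245513
  p_B = 0.196192
0.0176573 / 0.223417 ≈ 0.0790

0.0790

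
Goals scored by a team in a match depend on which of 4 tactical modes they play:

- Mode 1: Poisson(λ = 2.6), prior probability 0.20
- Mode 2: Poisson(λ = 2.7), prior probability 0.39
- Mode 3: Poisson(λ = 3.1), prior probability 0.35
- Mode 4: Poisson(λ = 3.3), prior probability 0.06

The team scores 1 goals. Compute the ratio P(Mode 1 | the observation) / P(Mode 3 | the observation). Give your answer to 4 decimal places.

Since P(k|x) ∝ w_k f_k(x), the posterior odds are w_i f_i(x) / (w_j f_j(x)).
Evaluate each component's likelihood at the observed value:
  f_1 = e^(−2.6)·2.6^1/1! = 0.193111
  f_2 = e^(−2.7)·2.7^1/1! = 0.181455
  f_3 = e^(−3.1)·3.1^1/1! = 0.139653
  f_4 = e^(−3.3)·3.3^1/1! = 0.121714
Posterior odds = (w_1·f_1) / (w_3·f_3) = (0.20·0.193111) / (0.35·0.139653) = 0.0386223 / 0.0488784 ≈ 0.7902

0.7902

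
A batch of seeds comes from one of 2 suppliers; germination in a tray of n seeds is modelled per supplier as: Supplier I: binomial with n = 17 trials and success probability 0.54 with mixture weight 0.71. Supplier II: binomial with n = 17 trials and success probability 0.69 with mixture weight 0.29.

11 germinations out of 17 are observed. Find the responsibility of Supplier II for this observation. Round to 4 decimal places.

0.3619

Apply Bayes' rule: the posterior for each component is proportional to its prior times its likelihood at x.
Binomial probabilities:
  p_I = 0.133493
  p_II = 0.185392
Prior × likelihood for each component:
  π_I·p_I = 0.71 × 0.133493 = 0.0947801
  π_II·p_II = 0.29 × 0.185392 = 0.0537636
Sum: 0.0947801 + 0.0537636 = 0.148544
P(Supplier II | data) = 0.0537636 / 0.148544 ≈ 0.3619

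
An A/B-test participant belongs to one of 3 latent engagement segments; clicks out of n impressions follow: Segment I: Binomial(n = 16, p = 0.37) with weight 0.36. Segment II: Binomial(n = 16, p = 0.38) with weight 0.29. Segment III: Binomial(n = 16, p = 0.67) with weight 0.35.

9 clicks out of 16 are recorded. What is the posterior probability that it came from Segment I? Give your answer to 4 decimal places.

0.2429

Apply Bayes' rule: the posterior for each component is proportional to its prior times its likelihood at x.
Binomial probabilities:
  L_I = C(16,9)·0.37^9·0.63^7 = 11440·0.000129962·0.0393898 = 0.0585633
  L_II = C(16,9)·0.38^9·0.62^7 = 11440·0.000165216·0.0352161 = 0.0665611
  L_III = C(16,9)·0.67^9·0.33^7 = 11440·0.0272065·0.000426184 = 0.132647
Multiply by the mixture weights:
  w_I·L_I = 0.36 × 0.0585633 = 0.0210828
  w_II·L_II = 0.29 × 0.0665611 = 0.0193027
  w_III·L_III = 0.35 × 0.132647 = 0.0464264
Evidence: 0.0210828 + 0.0193027 + 0.0464264 = 0.0868119
Responsibility of Segment I: 0.0210828 / 0.0868119 ≈ 0.2429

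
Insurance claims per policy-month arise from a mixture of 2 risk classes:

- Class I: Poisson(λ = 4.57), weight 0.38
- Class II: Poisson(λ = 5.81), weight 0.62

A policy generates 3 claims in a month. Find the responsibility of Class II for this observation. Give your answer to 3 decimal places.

0.492

The responsibility of component k is P(Z=k) f_k(x) divided by Σ_j P(Z=j) f_j(x).
Evaluate each component's likelihood at the observed value:
  p_I = 0.164768
  p_II = 0.0979775
Multiply by the mixture weights:
  P(Z=I)·p_I = 0.38 × 0.164768 = 0.0626117
  P(Z=II)·p_II = 0.62 × 0.0979775 = 0.060746
Evidence: 0.0626117 + 0.060746 = 0.123358
So the posterior for Class II is 0.060746 / 0.123358 ≈ 0.492.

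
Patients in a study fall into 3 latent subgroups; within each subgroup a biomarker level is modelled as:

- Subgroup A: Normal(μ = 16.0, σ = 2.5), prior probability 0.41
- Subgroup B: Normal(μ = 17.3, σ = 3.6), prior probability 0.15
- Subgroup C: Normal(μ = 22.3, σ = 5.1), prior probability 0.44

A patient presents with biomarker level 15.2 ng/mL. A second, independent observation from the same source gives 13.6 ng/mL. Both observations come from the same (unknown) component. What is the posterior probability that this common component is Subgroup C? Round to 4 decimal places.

0.0322

Posterior ∝ prior × likelihood, so P(k | x) ∝ w_k f_k(x); normalise over all components.
Since both observations come from the same component, the likelihood for component k is f_k(x₁)·f_k(x₂).
  L_A = [(1/(2.5·√(2π)))·exp(−(15.2−16.0)²/(2·2.5²)) = 0.159577·exp(-0.05120) = 0.151612] × [0.100658] = 0.0152609
  L_B = [(1/(3.6·√(2π)))·exp(−(15.2−17.3)²/(2·3.6²)) = 0.110817·exp(-0.17014) = 0.0934797] × [0.0653475] = 0.00610866
  L_C = [(1/(5.1·√(2π)))·exp(−(15.2−22.3)²/(2·5.1²)) = 0.078224·exp(-0.96905) = 0.0296816] × [0.0182572] = 0.000541902
Weight by the priors:
  w_A·L_A = 0.41 × 0.0152609 = 0.00625699
  w_B·L_B = 0.15 × 0.00610866 = 0.0009163
  w_C·L_C = 0.44 × 0.000541902 = 0.000238437
Sum: 0.00625699 + 0.0009163 + 0.000238437 = 0.00741172
P(Subgroup C | x₁,x₂) ≈ 0.0322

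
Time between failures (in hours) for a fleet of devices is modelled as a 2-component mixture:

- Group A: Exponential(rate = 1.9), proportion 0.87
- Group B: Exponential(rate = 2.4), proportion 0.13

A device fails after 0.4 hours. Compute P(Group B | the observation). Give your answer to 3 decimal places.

Posterior ∝ prior × likelihood, so P(k | x) ∝ π_k f_k(x); normalise over all components.
Component likelihoods at x = 0.4 hours:
  p_A = 0.888566
  p_B = 0.918943
Multiply by the mixture weights:
  π_A·p_A = 0.87 × 0.888566 = 0.773053
  π_B·p_B = 0.13 × 0.918943 = 0.119463
Normaliser: 0.773053 + 0.119463 = 0.892515
So the posterior for Group B is 0.119463 / 0.892515 ≈ 0.134.

0.134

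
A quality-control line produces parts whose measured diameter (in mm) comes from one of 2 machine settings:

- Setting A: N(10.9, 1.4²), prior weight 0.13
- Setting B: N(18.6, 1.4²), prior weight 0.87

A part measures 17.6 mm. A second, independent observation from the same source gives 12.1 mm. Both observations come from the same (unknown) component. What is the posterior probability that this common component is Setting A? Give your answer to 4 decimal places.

Posterior ∝ prior × likelihood, so P(k | x) ∝ w_k f_k(x); normalise over all components.
Since both observations come from the same component, the likelihood for component k is f_k(x₁)·f_k(x₂).
  L_A = [(1/(1.4·√(2π)))·exp(−(17.6−10.9)²/(2·1.4²)) = 0.284959·exp(-11.45153) = 3.03002e-06] × [0.197354] = 5.97986e-07
  L_B = [(1/(1.4·√(2π)))·exp(−(17.6−18.6)²/(2·1.4²)) = 0.284959·exp(-0.25510) = 0.220797] × [5.94196e-06] = 1.31196e-06
Unnormalised posteriors:
  w_A·L_A = 0.13 × 5.97986e-07 = 7.77381e-08
  w_B·L_B = 0.87 × 1.31196e-06 = 1.14141e-06
Sum: 7.77381e-08 + 1.14141e-06 = 1.21915e-06
Responsibility of Setting A: 7.77381e-08 / 1.21915e-06 ≈ 0.0638

0.0638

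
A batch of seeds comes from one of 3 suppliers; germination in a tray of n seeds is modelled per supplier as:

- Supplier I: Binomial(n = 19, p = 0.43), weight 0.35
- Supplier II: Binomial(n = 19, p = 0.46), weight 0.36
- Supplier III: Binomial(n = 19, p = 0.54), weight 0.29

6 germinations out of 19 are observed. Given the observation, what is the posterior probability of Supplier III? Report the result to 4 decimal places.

0.1019

Posterior ∝ prior × likelihood, so P(k | x) ∝ w_k f_k(x); normalise over all components.
Binomial probabilities:
  f_I = C(19,6)·0.43^6·0.57^13 = 27132·0.00632136·0.00067046 = 0.114991
  f_II = C(19,6)·0.46^6·0.54^13 = 27132·0.0094743·0.000331985 = 0.085339
  f_III = C(19,6)·0.54^6·0.46^13 = 27132·0.0247949·4.12907e-05 = 0.0277777
Multiply by the mixture weights:
  w_I·f_I = 0.35 × 0.114991 = 0.040247
  w_II·f_II = 0.36 × 0.085339 = 0.030722
  w_III·f_III = 0.29 × 0.0277777 = 0.00805553
Sum: 0.040247 + 0.030722 + 0.00805553 = 0.0790246
P(Supplier III | data) = 0.00805553 / 0.0790246 ≈ 0.1019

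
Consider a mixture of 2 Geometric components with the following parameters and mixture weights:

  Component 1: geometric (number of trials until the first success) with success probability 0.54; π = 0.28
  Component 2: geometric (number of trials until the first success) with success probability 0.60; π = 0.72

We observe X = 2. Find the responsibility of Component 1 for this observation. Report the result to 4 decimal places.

0.2870

Apply Bayes' rule: the posterior for each component is proportional to its prior times its likelihood at x.
Component likelihoods at x = 2:
  f_1 = 0.54·(1−0.54)^1 = 0.54·0.46 = 0.2484
  f_2 = 0.60·(1−0.60)^1 = 0.60·0.4 = 0.24
Weight by the priors:
  π_1·f_1 = 0.28 × 0.2484 = 0.069552
  π_2·f_2 = 0.72 × 0.24 = 0.1728
Sum: 0.069552 + 0.1728 = 0.242352
Responsibility of Component 1: 0.069552 / 0.242352 ≈ 0.2870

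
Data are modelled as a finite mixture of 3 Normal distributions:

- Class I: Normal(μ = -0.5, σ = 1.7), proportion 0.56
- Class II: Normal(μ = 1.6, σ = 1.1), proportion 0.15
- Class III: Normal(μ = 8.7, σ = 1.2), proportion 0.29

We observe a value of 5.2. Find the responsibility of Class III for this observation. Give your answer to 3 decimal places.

Apply Bayes' rule: the posterior for each component is proportional to its prior times its likelihood at x.
Normal densities:
  L_I = (1/(1.7·√(2π)))·exp(−(5.2−-0.5)²/(2·1.7²)) = 0.234672·exp(-5.62111) = 0.00084966
  L_II = (1/(1.1·√(2π)))·exp(−(5.2−1.6)²/(2·1.1²)) = 0.362675·exp(-5.35537) = 0.00171281
  L_III = (1/(1.2·√(2π)))·exp(−(5.2−8.7)²/(2·1.2²)) = 0.332452·exp(-4.25347) = 0.00472573
Multiply by the mixture weights:
  π_I·L_I = 0.56 × 0.00084966 = 0.00047581
  π_II·L_II = 0.15 × 0.00171281 = 0.000256921
  π_III·L_III = 0.29 × 0.00472573 = 0.00137046
Normaliser: 0.00047581 + 0.000256921 + 0.00137046 = 0.00210319
P(Class III | 5.2) ≈ 0.652

0.652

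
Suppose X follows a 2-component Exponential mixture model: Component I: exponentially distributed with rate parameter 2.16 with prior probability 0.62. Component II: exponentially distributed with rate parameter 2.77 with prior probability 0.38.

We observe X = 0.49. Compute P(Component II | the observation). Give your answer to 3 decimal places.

By Bayes' theorem, P(k | x) = P(Z=k) f_k(x) / Σ_j P(Z=j) f_j(x).
Component likelihoods at x = 0.49:
  L_I = 2.16·e^(−2.16·0.49) = 2.16·e^(−1.0584) = 0.749543
  L_II = 2.77·e^(−2.77·0.49) = 2.77·e^(−1.3573) = 0.712873
Unnormalised posteriors:
  P(Z=I)·L_I = 0.62 × 0.749543 = 0.464717
  P(Z=II)·L_II = 0.38 × 0.712873 = 0.270892
Sum: 0.464717 + 0.270892 = 0.735608
Responsibility of Component II: 0.270892 / 0.735608 ≈ 0.368

0.368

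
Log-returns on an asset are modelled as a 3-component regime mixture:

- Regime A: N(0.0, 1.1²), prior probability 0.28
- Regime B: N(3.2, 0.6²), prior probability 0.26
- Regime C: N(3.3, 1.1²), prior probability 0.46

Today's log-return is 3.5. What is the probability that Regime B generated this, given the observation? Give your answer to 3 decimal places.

Apply Bayes' rule: the posterior for each component is proportional to its prior times its likelihood at x.
Normal densities:
  L_A = (1/(1.1·√(2π)))·exp(−(3.5−0.0)²/(2·1.1²)) = 0.362675·exp(-5.06198) = 0.00229681
  L_B = (1/(0.6·√(2π)))·exp(−(3.5−3.2)²/(2·0.6²)) = 0.664904·exp(-0.12500) = 0.586776
  L_C = (1/(1.1·√(2π)))·exp(−(3.5−3.3)²/(2·1.1²)) = 0.362675·exp(-0.01653) = 0.356729
Weight by the priors:
  P(Z=A)·L_A = 0.28 × 0.00229681 = 0.000643108
  P(Z=B)·L_B = 0.26 × 0.586776 = 0.152562
  P(Z=C)·L_C = 0.46 × 0.356729 = 0.164096
Normaliser: 0.000643108 + 0.152562 + 0.164096 = 0.3173
P(Regime B | x) ≈ 0.481

0.481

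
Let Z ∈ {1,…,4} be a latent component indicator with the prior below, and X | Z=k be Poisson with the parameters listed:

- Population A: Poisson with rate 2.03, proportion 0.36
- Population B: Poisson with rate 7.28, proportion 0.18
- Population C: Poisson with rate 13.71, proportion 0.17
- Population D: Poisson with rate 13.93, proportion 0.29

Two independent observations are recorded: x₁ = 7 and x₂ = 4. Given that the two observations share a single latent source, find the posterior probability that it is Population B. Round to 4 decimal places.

0.9402

Apply Bayes' rule: the posterior for each component is proportional to its prior times its likelihood at x.
Since both observations come from the same component, the likelihood for component k is f_k(x₁)·f_k(x₂).
  L_A = [e^(−2.03)·2.03^7/7! = 0.00370189] × [0.0929298] = 0.000344016
  L_B = [e^(−7.28)·7.28^7/7! = 0.148192] × [0.0806586] = 0.011953
  L_C = [e^(−13.71)·13.71^7/7! = 0.0200749] × [0.00163592] = 3.28409e-05
  L_D = [e^(−13.93)·13.93^7/7! = 0.0180096] × [0.00139917] = 2.51986e-05
Weight by the priors:
  P(Z=A)·L_A = 0.36 × 0.000344016 = 0.000123846
  P(Z=B)·L_B = 0.18 × 0.011953 = 0.00215153
  P(Z=C)·L_C = 0.17 × 3.28409e-05 = 5.58296e-06
  P(Z=D)·L_D = 0.29 × 2.51986e-05 = 7.30759e-06
Denominator: 0.000123846 + 0.00215153 + 5.58296e-06 + 7.30759e-06 = 0.00228827
P(Population B | x₁,x₂) ≈ 0.9402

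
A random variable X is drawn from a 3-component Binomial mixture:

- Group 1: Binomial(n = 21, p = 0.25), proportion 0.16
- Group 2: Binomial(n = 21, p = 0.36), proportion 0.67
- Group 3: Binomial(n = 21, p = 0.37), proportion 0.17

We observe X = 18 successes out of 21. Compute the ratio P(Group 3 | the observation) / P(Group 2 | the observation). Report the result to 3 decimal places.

The posterior odds equal the prior odds times the likelihood ratio: (π_i/π_j)·(f_i(x)/f_j(x)).
Evaluate each component's likelihood at the observed value:
  p_1 = C(21,18)·0.25^18·0.75^3 = 1330·1.45519e-11·0.421875 = 8.16499e-09
  p_2 = C(21,18)·0.36^18·0.64^3 = 1330·1.03144e-08·0.262144 = 3.59614e-06
  p_3 = C(21,18)·0.37^18·0.63^3 = 1330·1.68901e-08·0.250047 = 5.617e-06
9.5489e-07 / 2.40941e-06 ≈ 0.396

0.396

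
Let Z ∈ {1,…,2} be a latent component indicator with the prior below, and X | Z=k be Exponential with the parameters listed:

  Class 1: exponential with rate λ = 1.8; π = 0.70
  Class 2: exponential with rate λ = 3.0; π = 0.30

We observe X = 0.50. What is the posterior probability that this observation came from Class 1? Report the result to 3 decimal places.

0.718

The responsibility of component k is w_k f_k(x) divided by Σ_j w_j f_j(x).
Evaluate each component's likelihood at the observed value:
  f_1 = 0.731825
  f_2 = 0.66939
Multiply by the mixture weights:
  w_1·f_1 = 0.70 × 0.731825 = 0.512278
  w_2·f_2 = 0.30 × 0.66939 = 0.200817
Evidence: 0.512278 + 0.200817 = 0.713095
So the posterior for Class 1 is 0.512278 / 0.713095 ≈ 0.718.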